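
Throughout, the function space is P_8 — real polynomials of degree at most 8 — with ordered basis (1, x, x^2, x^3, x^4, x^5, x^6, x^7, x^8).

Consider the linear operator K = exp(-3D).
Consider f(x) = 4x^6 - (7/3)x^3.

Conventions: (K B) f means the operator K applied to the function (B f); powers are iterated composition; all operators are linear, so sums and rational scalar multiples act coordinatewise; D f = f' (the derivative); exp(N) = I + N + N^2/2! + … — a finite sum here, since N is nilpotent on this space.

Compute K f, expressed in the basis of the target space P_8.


order-1 term: -72x^5 + 21x^2
order-2 term: 540x^4 - 63x
order-3 term: -2160x^3 + 63
order-4 term: 4860x^2
order-5 term: -5832x
order-6 term: 2916
the series for exp(-3D) f terminates at order 6
exp(-3D) f = 4x^6 - 72x^5 + 540x^4 - (6487/3)x^3 + 4881x^2 - 5895x + 2979

the result is g(x) = 4x^6 - 72x^5 + 540x^4 - (6487/3)x^3 + 4881x^2 - 5895x + 2979


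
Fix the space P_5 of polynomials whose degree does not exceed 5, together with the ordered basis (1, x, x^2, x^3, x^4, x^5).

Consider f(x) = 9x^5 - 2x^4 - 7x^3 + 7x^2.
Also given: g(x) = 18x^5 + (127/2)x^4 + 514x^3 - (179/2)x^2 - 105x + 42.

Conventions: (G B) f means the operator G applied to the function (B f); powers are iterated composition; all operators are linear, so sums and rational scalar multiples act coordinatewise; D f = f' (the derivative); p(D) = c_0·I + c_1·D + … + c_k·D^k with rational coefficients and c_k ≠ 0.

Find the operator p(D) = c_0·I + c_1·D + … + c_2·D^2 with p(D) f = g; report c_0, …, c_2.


p(D) = 2·I + (3/2)·D + 3·D^2, i.e. c_0 = 2, c_1 = 3/2, c_2 = 3

D^0 f = 9x^5 - 2x^4 - 7x^3 + 7x^2
D^1 f = 45x^4 - 8x^3 - 21x^2 + 14x
D^2 f = 180x^3 - 24x^2 - 42x + 14
matching coefficients of g against c_0 f + c_1 Df + … from the top degree down determines the c_i
solution: c_0 = 2, c_1 = 3/2, c_2 = 3


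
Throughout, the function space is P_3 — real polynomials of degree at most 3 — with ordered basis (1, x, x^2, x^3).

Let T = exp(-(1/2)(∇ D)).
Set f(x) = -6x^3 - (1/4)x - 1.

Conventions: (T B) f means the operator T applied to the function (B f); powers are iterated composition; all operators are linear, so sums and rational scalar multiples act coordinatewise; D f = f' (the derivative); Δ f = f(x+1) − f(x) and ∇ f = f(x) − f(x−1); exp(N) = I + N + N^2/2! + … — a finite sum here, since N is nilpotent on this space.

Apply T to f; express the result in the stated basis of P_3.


order-1 term: 18x - 9
the series for exp(-(1/2)(∇ D)) f terminates at order 1
exp(-(1/2)(∇ D)) f = -6x^3 + (71/4)x - 10

g(x) = -6x^3 + (71/4)x - 10


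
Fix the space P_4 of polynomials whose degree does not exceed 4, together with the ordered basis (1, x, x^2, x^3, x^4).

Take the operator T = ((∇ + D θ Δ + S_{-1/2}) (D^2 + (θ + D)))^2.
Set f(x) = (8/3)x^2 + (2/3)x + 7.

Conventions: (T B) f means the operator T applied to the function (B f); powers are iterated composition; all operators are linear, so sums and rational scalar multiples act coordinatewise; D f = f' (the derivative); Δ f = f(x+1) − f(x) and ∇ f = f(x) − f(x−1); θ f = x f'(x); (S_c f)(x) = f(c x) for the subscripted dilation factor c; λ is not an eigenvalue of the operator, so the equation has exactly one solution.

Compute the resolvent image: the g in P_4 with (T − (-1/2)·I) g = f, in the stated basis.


write g with unknown coordinates in the stated basis and equate coefficients in (T − (-1/2)·I) g = f
solving from the highest basis element down gives g = (32/9)x^2 + (8/9)x - 434/9
check: T g = (8/9)x^2 + (2/9)x + 280/9
so T g − (-1/2)·g = (8/3)x^2 + (2/3)x + 7 = f ✓

the result is g(x) = (32/9)x^2 + (8/9)x - 434/9


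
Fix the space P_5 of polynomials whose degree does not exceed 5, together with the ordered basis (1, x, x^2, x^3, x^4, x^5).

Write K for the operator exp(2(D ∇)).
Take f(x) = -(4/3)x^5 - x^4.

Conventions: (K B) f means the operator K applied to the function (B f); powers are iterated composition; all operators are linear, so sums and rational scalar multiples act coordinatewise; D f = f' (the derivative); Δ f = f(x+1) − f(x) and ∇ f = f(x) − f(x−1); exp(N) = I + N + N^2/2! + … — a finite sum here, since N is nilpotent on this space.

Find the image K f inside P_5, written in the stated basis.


the result is g(x) = -(4/3)x^5 - x^4 - (160/3)x^3 + 56x^2 - (1048/3)x + 832/3

order-1 term: -(160/3)x^3 + 56x^2 - (88/3)x + 16/3
order-2 term: -320x + 272
the series for exp(2(D ∇)) f terminates at order 2
exp(2(D ∇)) f = -(4/3)x^5 - x^4 - (160/3)x^3 + 56x^2 - (1048/3)x + 832/3


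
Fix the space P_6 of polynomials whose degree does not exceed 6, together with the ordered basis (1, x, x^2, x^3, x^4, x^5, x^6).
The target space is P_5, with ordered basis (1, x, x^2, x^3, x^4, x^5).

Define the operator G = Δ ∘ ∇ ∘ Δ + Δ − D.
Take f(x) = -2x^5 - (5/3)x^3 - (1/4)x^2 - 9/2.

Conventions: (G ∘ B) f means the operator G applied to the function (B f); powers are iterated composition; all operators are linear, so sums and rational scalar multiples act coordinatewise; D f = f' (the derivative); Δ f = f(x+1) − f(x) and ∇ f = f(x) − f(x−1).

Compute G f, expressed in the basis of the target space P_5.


Δ f = -10x^4 - 20x^3 - 25x^2 - (31/2)x - 47/12
∇ Δ f = -40x^3 - 30x - 1/2
Δ ∇ Δ f = -120x^2 - 120x - 70
Δ f = -10x^4 - 20x^3 - 25x^2 - (31/2)x - 47/12
D f = -10x^4 - 5x^2 - (1/2)x
(-D) f = 10x^4 + 5x^2 + (1/2)x
(Δ ∘ ∇ ∘ Δ + Δ − D) f = -20x^3 - 140x^2 - 135x - 887/12

g(x) = -20x^3 - 140x^2 - 135x - 887/12


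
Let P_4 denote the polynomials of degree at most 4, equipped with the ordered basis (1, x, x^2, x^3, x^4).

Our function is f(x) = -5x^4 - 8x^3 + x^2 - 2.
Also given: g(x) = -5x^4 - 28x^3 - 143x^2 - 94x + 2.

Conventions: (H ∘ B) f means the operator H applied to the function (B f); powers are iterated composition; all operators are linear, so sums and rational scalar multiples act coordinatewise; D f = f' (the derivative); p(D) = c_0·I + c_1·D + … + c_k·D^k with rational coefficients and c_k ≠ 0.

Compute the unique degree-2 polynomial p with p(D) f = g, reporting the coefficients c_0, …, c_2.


D^0 f = -5x^4 - 8x^3 + x^2 - 2
D^1 f = -20x^3 - 24x^2 + 2x
D^2 f = -60x^2 - 48x + 2
matching coefficients of g against c_0 f + c_1 Df + … from the top degree down determines the c_i
solution: c_0 = 1, c_1 = 1, c_2 = 2

c_0 = 1, c_1 = 1, c_2 = 2


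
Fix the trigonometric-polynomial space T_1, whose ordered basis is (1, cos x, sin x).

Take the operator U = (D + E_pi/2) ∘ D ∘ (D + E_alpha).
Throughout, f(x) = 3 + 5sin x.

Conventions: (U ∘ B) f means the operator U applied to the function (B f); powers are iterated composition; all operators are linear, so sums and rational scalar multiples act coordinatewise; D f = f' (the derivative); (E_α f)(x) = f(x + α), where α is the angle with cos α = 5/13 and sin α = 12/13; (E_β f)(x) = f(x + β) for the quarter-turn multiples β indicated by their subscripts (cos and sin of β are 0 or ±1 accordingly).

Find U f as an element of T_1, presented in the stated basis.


D f = 5cos x
E_alpha f = 3 + (60/13)cos x + (25/13)sin x
(D + E_alpha) f = 3 + (125/13)cos x + (25/13)sin x
D (D + E_alpha) f = (25/13)cos x - (125/13)sin x
D D (D + E_alpha) f = -(125/13)cos x - (25/13)sin x
E_pi/2 D (D + E_alpha) f = -(125/13)cos x - (25/13)sin x
(D + E_pi/2) D (D + E_alpha) f = -(250/13)cos x - (50/13)sin x

the result is g(x) = -(250/13)cos x - (50/13)sin x


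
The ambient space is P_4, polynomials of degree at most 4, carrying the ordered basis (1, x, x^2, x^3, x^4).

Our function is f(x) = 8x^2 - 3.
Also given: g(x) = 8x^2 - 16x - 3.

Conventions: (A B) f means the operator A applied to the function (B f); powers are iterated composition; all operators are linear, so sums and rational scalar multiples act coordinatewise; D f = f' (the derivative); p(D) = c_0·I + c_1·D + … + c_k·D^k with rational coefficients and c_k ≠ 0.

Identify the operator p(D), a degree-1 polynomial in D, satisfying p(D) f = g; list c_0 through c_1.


D^0 f = 8x^2 - 3
D^1 f = 16x
matching coefficients of g against c_0 f + c_1 Df + … from the top degree down determines the c_i
solution: c_0 = 1, c_1 = -1

c_0 = 1, c_1 = -1


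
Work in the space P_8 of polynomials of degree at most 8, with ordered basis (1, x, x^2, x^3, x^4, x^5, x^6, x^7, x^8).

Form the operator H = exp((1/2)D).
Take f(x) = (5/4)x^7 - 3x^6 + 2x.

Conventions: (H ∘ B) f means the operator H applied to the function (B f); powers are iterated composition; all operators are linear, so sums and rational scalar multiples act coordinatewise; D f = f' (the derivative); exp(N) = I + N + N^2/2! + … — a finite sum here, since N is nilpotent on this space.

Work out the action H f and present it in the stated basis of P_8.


order-1 term: (35/8)x^6 - 9x^5 + 1
order-2 term: (105/16)x^5 - (45/4)x^4
order-3 term: (175/32)x^4 - (15/2)x^3
order-4 term: (175/64)x^3 - (45/16)x^2
order-5 term: (105/128)x^2 - (9/16)x
order-6 term: (35/256)x - 3/64
order-7 term: 5/512
the series for exp((1/2)D) f terminates at order 7
exp((1/2)D) f = (5/4)x^7 + (11/8)x^6 - (39/16)x^5 - (185/32)x^4 - (305/64)x^3 - (255/128)x^2 + (403/256)x + 493/512

the image equals g(x) = (5/4)x^7 + (11/8)x^6 - (39/16)x^5 - (185/32)x^4 - (305/64)x^3 - (255/128)x^2 + (403/256)x + 493/512


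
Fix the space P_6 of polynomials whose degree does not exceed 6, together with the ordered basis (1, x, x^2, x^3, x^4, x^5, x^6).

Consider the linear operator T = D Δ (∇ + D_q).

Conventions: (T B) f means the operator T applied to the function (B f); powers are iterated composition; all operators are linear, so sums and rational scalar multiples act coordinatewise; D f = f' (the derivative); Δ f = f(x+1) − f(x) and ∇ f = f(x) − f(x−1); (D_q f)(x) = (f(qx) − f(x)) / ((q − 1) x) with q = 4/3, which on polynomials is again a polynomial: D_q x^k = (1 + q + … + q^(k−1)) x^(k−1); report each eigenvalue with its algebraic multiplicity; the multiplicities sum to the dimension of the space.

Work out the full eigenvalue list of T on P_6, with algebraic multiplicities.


image of 1: 0
image of x: 0
image of x^2: 0
image of x^3: 128/9
image of x^4: (566/9)x + 175/9
image of x^5: (4744/27)x^2 + (3124/27)x + 3934/81
image of x^6: (96500/243)x^3 + (33670/81)x^2 + (81920/243)x + 16835/243
the matrix is upper triangular; its diagonal is (0, 0, 0, 0, 0, 0, 0)
for a triangular matrix the eigenvalues are the diagonal entries, with algebraic multiplicity their repetition count

λ = 0 (multiplicity 7)


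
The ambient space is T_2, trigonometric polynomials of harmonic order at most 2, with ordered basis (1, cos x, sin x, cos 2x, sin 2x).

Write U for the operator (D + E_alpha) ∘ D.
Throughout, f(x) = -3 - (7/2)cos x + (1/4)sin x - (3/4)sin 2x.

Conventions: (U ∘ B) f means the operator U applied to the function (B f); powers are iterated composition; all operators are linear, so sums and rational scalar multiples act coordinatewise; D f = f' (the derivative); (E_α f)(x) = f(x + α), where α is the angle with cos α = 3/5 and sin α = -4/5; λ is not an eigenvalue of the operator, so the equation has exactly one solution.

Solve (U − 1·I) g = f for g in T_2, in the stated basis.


the image equals g(x) = 3 + (9/4)cos x - (4/3)sin x - (3/70)cos 2x + (33/140)sin 2x

write g with unknown coordinates in the stated basis and equate coefficients in (U − 1·I) g = f
solving from the highest basis element down gives g = 3 + (9/4)cos x - (4/3)sin x - (3/70)cos 2x + (33/140)sin 2x
check: U g = -(5/4)cos x - (13/12)sin x - (3/70)cos 2x - (18/35)sin 2x
so U g − 1·g = -3 - (7/2)cos x + (1/4)sin x - (3/4)sin 2x = f ✓


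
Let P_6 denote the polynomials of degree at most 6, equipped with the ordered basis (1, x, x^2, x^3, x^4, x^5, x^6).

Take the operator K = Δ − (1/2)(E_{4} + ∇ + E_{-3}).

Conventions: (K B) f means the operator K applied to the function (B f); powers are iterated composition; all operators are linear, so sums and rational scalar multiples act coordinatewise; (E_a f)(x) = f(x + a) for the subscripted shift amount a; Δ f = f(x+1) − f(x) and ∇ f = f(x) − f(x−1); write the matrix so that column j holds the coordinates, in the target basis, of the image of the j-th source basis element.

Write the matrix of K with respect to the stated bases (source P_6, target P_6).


the matrix is [[-1, 0, -11, -18, -167, -390, -2411]; [0, -1, 0, -33, -72, -835, -2340]; [0, 0, -1, 0, -66, -180, -2505]; [0, 0, 0, -1, 0, -110, -360]; [0, 0, 0, 0, -1, 0, -165]; [0, 0, 0, 0, 0, -1, 0]; [0, 0, 0, 0, 0, 0, -1]] (rows listed top to bottom)

image of 1: -1
image of x: -x
image of x^2: -x^2 - 11
image of x^3: -x^3 - 33x - 18
image of x^4: -x^4 - 66x^2 - 72x - 167
image of x^5: -x^5 - 110x^3 - 180x^2 - 835x - 390
image of x^6: -x^6 - 165x^4 - 360x^3 - 2505x^2 - 2340x - 2411
each image's coordinates form column j of the matrix


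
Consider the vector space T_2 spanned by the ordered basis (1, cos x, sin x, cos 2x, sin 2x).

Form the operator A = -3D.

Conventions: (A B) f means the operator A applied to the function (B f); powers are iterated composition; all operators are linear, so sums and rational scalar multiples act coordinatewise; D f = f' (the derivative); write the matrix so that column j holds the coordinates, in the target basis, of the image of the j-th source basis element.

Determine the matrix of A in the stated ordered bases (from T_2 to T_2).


image of 1: 0
image of cos x: 3sin x
image of sin x: -3cos x
image of cos 2x: 6sin 2x
image of sin 2x: -6cos 2x
each image's coordinates form column j of the matrix

the matrix is [[0, 0, 0, 0, 0]; [0, 0, -3, 0, 0]; [0, 3, 0, 0, 0]; [0, 0, 0, 0, -6]; [0, 0, 0, 6, 0]] (rows listed top to bottom)


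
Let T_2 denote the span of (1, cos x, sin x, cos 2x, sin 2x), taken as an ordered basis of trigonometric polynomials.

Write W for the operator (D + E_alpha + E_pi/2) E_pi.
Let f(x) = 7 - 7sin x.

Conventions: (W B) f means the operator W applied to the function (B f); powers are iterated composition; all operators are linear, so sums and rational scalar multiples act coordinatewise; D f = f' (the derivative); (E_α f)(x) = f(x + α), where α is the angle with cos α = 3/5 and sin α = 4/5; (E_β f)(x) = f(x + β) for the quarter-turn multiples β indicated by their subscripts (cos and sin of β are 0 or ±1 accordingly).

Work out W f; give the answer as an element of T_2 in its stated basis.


E_pi f = 7 + 7sin x
D E_pi f = 7cos x
E_alpha E_pi f = 7 + (28/5)cos x + (21/5)sin x
E_pi/2 E_pi f = 7 + 7cos x
(D + E_alpha + E_pi/2) E_pi f = 14 + (98/5)cos x + (21/5)sin x

the image equals g(x) = 14 + (98/5)cos x + (21/5)sin x


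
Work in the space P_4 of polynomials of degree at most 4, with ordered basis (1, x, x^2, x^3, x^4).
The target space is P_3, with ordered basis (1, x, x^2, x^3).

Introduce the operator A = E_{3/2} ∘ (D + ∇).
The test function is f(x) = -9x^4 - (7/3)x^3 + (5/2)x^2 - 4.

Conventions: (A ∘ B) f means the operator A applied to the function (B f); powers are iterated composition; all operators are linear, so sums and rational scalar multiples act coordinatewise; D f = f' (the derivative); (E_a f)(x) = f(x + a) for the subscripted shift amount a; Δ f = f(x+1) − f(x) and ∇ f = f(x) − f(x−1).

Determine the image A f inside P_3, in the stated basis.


the result is g(x) = -72x^3 - 284x^2 - 385x - 532/3

D f = -36x^3 - 7x^2 + 5x
∇ f = -36x^3 + 47x^2 - 24x + 25/6
(D + ∇) f = -72x^3 + 40x^2 - 19x + 25/6
E_{3/2} (D + ∇) f = -72x^3 - 284x^2 - 385x - 532/3


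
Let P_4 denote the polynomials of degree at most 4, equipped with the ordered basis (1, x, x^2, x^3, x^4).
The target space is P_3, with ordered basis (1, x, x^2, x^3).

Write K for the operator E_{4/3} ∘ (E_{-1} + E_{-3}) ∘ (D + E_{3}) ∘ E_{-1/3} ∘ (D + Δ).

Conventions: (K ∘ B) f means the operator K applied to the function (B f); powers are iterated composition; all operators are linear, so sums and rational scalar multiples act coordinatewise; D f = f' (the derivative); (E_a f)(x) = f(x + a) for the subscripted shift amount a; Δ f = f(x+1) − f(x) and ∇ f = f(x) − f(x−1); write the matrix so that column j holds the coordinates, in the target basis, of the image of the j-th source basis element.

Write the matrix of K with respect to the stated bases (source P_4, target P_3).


image of 1: 0
image of x: 4
image of x^2: 8x + 26
image of x^3: 12x^2 + 78x + 56
image of x^4: 16x^3 + 156x^2 + 224x + 382
each image's coordinates form column j of the matrix

the matrix is [[0, 4, 26, 56, 382]; [0, 0, 8, 78, 224]; [0, 0, 0, 12, 156]; [0, 0, 0, 0, 16]] (rows listed top to bottom)


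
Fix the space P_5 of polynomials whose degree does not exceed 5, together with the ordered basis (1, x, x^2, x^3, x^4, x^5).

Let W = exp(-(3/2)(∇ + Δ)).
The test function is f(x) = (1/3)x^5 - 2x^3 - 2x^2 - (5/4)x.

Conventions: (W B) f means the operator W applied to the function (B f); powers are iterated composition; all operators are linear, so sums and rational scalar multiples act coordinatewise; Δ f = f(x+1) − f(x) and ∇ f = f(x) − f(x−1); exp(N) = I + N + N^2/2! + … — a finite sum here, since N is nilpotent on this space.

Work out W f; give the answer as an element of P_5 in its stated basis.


g(x) = (1/3)x^5 - 5x^4 + 28x^3 - 84x^2 + (607/4)x - 505/4

order-1 term: -5x^4 + 8x^2 + 12x + 35/4
order-2 term: 30x^3 + 6x - 18
order-3 term: -90x^2 - 36
order-4 term: 135x
order-5 term: -81
the series for exp(-(3/2)(∇ + Δ)) f terminates at order 5
exp(-(3/2)(∇ + Δ)) f = (1/3)x^5 - 5x^4 + 28x^3 - 84x^2 + (607/4)x - 505/4


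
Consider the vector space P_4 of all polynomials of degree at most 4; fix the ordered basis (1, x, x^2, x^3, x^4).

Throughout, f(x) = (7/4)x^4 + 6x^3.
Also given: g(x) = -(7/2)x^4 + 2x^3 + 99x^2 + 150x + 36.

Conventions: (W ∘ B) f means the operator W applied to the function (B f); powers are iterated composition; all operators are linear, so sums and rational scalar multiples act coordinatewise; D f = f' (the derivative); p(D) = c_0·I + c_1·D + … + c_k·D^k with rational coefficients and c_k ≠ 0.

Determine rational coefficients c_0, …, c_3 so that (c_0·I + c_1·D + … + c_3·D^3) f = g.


D^0 f = (7/4)x^4 + 6x^3
D^1 f = 7x^3 + 18x^2
D^2 f = 21x^2 + 36x
D^3 f = 42x + 36
matching coefficients of g against c_0 f + c_1 Df + … from the top degree down determines the c_i
solution: c_0 = -2, c_1 = 2, c_2 = 3, c_3 = 1

c_0 = -2, c_1 = 2, c_2 = 3, c_3 = 1


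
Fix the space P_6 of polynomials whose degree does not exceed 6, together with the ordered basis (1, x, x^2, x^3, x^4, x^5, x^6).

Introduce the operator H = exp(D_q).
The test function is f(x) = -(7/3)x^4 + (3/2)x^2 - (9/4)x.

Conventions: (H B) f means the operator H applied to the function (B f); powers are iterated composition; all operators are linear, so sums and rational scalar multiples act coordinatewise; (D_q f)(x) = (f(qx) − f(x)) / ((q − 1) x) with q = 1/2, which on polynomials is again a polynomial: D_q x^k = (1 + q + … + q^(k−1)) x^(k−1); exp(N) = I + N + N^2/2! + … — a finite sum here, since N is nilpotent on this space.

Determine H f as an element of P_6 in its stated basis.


the image equals g(x) = -(7/3)x^4 - (35/8)x^3 - (149/64)x^2 - (245/128)x - 821/512

order-1 term: -(35/8)x^3 + (9/4)x - 9/4
order-2 term: -(245/64)x^2 + 9/8
order-3 term: -(245/128)x
order-4 term: -245/512
the series for exp(D_q) f terminates at order 4
exp(D_q) f = -(7/3)x^4 - (35/8)x^3 - (149/64)x^2 - (245/128)x - 821/512


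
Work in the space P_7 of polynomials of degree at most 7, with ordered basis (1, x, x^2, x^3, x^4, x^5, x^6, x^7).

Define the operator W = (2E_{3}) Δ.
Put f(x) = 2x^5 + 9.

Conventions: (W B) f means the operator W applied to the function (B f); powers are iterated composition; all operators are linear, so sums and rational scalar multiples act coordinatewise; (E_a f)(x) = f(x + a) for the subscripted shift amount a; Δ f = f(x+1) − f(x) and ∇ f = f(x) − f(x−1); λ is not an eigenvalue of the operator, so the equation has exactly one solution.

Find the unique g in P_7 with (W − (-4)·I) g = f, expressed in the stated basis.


the image equals g(x) = (1/2)x^5 - (5/4)x^4 - 15x^3 - (175/4)x^2 + 75x + 619/2

write g with unknown coordinates in the stated basis and equate coefficients in (W − (-4)·I) g = f
solving from the highest basis element down gives g = (1/2)x^5 - (5/4)x^4 - 15x^3 - (175/4)x^2 + 75x + 619/2
check: W g = 5x^4 + 60x^3 + 175x^2 - 300x - 1229
so W g − (-4)·g = 2x^5 + 9 = f ✓


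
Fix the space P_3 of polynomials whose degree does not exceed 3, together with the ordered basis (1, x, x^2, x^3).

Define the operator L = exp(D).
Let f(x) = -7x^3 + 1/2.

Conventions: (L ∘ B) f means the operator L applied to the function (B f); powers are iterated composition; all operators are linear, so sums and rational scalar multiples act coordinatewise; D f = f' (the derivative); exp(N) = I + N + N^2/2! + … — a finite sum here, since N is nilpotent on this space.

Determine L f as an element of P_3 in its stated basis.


order-1 term: -21x^2
order-2 term: -21x
order-3 term: -7
the series for exp(D) f terminates at order 3
exp(D) f = -7x^3 - 21x^2 - 21x - 13/2

the image equals g(x) = -7x^3 - 21x^2 - 21x - 13/2


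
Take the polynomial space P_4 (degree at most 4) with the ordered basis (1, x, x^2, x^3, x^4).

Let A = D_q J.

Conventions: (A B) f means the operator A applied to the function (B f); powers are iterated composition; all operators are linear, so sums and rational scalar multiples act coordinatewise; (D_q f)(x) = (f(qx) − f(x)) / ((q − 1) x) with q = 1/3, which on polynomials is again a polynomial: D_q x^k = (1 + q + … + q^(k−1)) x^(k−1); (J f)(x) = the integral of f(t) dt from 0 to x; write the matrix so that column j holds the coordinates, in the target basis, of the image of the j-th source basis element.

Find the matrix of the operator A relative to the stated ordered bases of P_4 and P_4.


image of 1: 1
image of x: (2/3)x
image of x^2: (13/27)x^2
image of x^3: (10/27)x^3
image of x^4: (121/405)x^4
each image's coordinates form column j of the matrix

the matrix is [[1, 0, 0, 0, 0]; [0, 2/3, 0, 0, 0]; [0, 0, 13/27, 0, 0]; [0, 0, 0, 10/27, 0]; [0, 0, 0, 0, 121/405]] (rows listed top to bottom)


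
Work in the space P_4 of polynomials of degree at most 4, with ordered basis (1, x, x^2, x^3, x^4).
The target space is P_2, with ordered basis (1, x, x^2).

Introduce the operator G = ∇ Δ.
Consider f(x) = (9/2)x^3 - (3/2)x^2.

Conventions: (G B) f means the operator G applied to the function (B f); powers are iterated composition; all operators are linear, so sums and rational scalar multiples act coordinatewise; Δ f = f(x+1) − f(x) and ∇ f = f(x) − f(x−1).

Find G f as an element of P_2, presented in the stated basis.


Δ f = (27/2)x^2 + (21/2)x + 3
∇ Δ f = 27x - 3

the image equals g(x) = 27x - 3


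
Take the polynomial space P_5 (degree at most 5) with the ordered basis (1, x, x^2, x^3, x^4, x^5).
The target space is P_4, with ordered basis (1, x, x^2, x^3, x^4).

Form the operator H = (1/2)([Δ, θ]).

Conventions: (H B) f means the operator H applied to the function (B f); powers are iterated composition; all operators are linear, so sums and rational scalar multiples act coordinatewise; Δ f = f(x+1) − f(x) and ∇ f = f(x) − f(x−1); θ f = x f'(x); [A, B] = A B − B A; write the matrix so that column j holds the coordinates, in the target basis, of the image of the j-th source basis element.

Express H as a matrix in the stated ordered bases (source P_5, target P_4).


the matrix is [[0, 1/2, 1, 3/2, 2, 5/2]; [0, 0, 1, 3, 6, 10]; [0, 0, 0, 3/2, 6, 15]; [0, 0, 0, 0, 2, 10]; [0, 0, 0, 0, 0, 5/2]] (rows listed top to bottom)

image of 1: 0
image of x: 1/2
image of x^2: x + 1
image of x^3: (3/2)x^2 + 3x + 3/2
image of x^4: 2x^3 + 6x^2 + 6x + 2
image of x^5: (5/2)x^4 + 10x^3 + 15x^2 + 10x + 5/2
each image's coordinates form column j of the matrix


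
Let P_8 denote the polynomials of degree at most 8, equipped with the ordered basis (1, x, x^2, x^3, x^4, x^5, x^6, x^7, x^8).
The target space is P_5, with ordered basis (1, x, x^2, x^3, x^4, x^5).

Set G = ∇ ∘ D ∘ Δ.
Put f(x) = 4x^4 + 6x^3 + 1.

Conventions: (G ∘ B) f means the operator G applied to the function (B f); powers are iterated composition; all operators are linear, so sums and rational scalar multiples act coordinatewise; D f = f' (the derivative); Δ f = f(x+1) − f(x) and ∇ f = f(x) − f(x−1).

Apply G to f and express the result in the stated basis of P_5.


Δ f = 16x^3 + 42x^2 + 34x + 10
D Δ f = 48x^2 + 84x + 34
∇ (D ∘ Δ) f = 96x + 36

the image equals g(x) = 96x + 36


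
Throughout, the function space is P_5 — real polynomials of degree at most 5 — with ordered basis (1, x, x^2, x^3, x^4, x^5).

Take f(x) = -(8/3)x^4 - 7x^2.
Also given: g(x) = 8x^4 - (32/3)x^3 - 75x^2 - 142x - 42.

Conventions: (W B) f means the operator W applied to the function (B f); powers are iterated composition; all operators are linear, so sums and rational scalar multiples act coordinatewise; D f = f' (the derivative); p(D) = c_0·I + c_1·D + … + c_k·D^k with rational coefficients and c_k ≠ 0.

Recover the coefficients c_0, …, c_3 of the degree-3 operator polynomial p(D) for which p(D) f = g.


D^0 f = -(8/3)x^4 - 7x^2
D^1 f = -(32/3)x^3 - 14x
D^2 f = -32x^2 - 14
D^3 f = -64x
matching coefficients of g against c_0 f + c_1 Df + … from the top degree down determines the c_i
solution: c_0 = -3, c_1 = 1, c_2 = 3, c_3 = 2

p(D) = -3·I + D + 3·D^2 + 2·D^3, i.e. c_0 = -3, c_1 = 1, c_2 = 3, c_3 = 2


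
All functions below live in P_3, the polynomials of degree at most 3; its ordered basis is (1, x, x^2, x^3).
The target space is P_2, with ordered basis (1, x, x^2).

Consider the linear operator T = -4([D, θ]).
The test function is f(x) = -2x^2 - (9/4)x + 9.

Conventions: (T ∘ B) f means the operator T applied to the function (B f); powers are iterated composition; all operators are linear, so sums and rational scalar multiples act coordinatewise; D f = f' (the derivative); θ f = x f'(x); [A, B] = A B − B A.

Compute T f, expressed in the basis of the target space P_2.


the result is g(x) = 16x + 9

θ f = -4x^2 - (9/4)x
D θ f = -8x - 9/4
D f = -4x - 9/4
θ D f = -4x
[D, θ] f = -4x - 9/4
(-4([D, θ])) f = 16x + 9


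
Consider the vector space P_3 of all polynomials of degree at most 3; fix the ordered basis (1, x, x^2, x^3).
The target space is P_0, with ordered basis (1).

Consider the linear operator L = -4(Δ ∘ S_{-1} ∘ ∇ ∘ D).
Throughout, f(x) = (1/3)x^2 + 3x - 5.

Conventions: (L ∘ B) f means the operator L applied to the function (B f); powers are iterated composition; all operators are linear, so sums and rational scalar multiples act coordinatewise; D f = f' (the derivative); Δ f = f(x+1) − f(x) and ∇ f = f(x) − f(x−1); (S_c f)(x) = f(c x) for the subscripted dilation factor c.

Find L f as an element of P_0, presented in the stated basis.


D f = (2/3)x + 3
∇ D f = 2/3
S_{-1} ∇ D f = 2/3
Δ (S_{-1} ∘ ∇ ∘ D) f = 0
(-4(Δ ∘ S_{-1} ∘ ∇ ∘ D)) f = 0

the image equals g(x) = 0


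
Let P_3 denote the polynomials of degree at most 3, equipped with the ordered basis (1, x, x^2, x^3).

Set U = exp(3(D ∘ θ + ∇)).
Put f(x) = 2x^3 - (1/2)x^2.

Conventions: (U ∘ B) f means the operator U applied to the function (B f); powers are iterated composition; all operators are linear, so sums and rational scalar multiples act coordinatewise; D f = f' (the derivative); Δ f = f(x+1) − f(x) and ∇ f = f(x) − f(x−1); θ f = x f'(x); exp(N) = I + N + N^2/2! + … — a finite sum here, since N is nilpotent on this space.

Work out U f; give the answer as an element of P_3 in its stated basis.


order-1 term: 72x^2 - 27x + 15/2
order-2 term: 648x - 189
order-3 term: 1296
the series for exp(3(D ∘ θ + ∇)) f terminates at order 3
exp(3(D ∘ θ + ∇)) f = 2x^3 + (143/2)x^2 + 621x + 2229/2

the result is g(x) = 2x^3 + (143/2)x^2 + 621x + 2229/2


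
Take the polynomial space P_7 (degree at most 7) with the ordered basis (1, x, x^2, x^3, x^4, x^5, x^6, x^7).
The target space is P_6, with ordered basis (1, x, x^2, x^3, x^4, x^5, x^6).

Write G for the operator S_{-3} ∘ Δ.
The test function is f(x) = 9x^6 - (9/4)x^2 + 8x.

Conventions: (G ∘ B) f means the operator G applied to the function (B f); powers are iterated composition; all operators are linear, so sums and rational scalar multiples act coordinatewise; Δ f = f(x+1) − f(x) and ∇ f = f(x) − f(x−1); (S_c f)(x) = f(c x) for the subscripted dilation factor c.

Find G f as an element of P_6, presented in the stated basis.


Δ f = 54x^5 + 135x^4 + 180x^3 + 135x^2 + (99/2)x + 59/4
S_{-3} Δ f = -13122x^5 + 10935x^4 - 4860x^3 + 1215x^2 - (297/2)x + 59/4

g(x) = -13122x^5 + 10935x^4 - 4860x^3 + 1215x^2 - (297/2)x + 59/4


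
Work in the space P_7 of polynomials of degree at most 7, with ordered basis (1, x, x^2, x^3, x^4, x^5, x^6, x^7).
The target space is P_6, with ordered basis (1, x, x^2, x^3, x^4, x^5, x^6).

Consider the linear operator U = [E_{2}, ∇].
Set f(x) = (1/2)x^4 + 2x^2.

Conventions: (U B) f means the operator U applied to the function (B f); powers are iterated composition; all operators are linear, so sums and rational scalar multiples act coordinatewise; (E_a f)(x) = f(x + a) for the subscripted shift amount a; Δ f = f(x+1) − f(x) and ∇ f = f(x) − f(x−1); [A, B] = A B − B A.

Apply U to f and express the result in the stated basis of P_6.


∇ f = 2x^3 - 3x^2 + 6x - 5/2
E_{2} ∇ f = 2x^3 + 9x^2 + 18x + 27/2
E_{2} f = (1/2)x^4 + 4x^3 + 14x^2 + 24x + 16
∇ E_{2} f = 2x^3 + 9x^2 + 18x + 27/2
[E_{2}, ∇] f = 0

the result is g(x) = 0


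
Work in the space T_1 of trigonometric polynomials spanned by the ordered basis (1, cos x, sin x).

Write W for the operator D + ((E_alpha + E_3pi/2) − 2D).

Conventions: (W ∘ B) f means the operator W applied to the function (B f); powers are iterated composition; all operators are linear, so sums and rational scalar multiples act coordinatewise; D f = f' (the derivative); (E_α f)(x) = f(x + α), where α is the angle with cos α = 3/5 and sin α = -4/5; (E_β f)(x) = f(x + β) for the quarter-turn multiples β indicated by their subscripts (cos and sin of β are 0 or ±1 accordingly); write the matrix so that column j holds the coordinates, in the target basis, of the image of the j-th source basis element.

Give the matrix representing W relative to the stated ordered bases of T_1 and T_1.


the matrix is [[2, 0, 0]; [0, 3/5, -14/5]; [0, 14/5, 3/5]] (rows listed top to bottom)

image of 1: 2
image of cos x: (3/5)cos x + (14/5)sin x
image of sin x: -(14/5)cos x + (3/5)sin x
each image's coordinates form column j of the matrix


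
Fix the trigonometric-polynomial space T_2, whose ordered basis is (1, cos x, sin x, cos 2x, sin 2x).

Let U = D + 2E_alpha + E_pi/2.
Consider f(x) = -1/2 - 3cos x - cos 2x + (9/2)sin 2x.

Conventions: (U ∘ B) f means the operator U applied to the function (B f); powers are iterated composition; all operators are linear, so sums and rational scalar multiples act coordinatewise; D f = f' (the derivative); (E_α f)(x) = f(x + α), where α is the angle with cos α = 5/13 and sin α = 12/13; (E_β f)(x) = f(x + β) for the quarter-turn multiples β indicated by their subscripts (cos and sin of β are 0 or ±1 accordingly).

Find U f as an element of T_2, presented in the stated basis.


D f = 3sin x + 9cos 2x + 2sin 2x
E_alpha f = -1/2 - (15/13)cos x + (36/13)sin x + (659/169)cos 2x - (831/338)sin 2x
(2E_alpha) f = -1 - (30/13)cos x + (72/13)sin x + (1318/169)cos 2x - (831/169)sin 2x
E_pi/2 f = -1/2 + 3sin x + cos 2x - (9/2)sin 2x
(D + 2E_alpha + E_pi/2) f = -3/2 - (30/13)cos x + (150/13)sin x + (3008/169)cos 2x - (2507/338)sin 2x

the image equals g(x) = -3/2 - (30/13)cos x + (150/13)sin x + (3008/169)cos 2x - (2507/338)sin 2x


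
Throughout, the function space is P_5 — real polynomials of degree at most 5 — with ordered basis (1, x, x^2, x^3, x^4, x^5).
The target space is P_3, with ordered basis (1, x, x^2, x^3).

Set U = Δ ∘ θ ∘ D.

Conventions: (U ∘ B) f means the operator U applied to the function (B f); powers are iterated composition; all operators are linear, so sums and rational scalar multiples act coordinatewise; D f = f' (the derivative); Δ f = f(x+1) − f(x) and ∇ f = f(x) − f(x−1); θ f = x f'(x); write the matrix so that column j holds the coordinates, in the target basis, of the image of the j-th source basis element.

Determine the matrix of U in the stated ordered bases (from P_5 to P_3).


image of 1: 0
image of x: 0
image of x^2: 2
image of x^3: 12x + 6
image of x^4: 36x^2 + 36x + 12
image of x^5: 80x^3 + 120x^2 + 80x + 20
each image's coordinates form column j of the matrix

the matrix is [[0, 0, 2, 6, 12, 20]; [0, 0, 0, 12, 36, 80]; [0, 0, 0, 0, 36, 120]; [0, 0, 0, 0, 0, 80]] (rows listed top to bottom)


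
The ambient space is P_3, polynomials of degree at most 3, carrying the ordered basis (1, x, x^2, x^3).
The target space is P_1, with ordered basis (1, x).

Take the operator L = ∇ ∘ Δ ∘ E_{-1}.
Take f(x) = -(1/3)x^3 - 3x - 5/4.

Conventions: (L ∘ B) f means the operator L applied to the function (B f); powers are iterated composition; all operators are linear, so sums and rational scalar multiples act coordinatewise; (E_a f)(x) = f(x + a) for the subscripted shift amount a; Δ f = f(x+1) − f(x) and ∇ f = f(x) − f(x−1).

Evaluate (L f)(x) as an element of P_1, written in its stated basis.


E_{-1} f = -(1/3)x^3 + x^2 - 4x + 25/12
Δ E_{-1} f = -x^2 + x - 10/3
∇ Δ E_{-1} f = -2x + 2

the result is g(x) = -2x + 2


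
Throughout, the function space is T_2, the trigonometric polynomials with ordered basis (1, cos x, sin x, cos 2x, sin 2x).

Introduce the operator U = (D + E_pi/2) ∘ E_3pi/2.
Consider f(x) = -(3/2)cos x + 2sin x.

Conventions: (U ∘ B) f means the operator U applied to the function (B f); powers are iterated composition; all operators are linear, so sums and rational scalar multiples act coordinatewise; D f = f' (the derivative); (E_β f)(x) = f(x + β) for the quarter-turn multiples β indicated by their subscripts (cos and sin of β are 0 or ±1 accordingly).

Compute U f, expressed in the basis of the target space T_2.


the result is g(x) = -3cos x + 4sin x

E_3pi/2 f = -2cos x - (3/2)sin x
D E_3pi/2 f = -(3/2)cos x + 2sin x
E_pi/2 E_3pi/2 f = -(3/2)cos x + 2sin x
(D + E_pi/2) E_3pi/2 f = -3cos x + 4sin x


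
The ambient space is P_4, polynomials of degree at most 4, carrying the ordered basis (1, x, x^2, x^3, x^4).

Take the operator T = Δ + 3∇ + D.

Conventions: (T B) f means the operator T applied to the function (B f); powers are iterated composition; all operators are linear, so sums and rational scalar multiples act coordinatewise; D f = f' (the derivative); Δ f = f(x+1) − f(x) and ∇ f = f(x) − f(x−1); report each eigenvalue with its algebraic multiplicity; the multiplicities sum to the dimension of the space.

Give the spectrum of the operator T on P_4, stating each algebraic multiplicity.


λ = 0 (multiplicity 5)

image of 1: 0
image of x: 5
image of x^2: 10x - 2
image of x^3: 15x^2 - 6x + 4
image of x^4: 20x^3 - 12x^2 + 16x - 2
the matrix is upper triangular; its diagonal is (0, 0, 0, 0, 0)
for a triangular matrix the eigenvalues are the diagonal entries, with algebraic multiplicity their repetition count


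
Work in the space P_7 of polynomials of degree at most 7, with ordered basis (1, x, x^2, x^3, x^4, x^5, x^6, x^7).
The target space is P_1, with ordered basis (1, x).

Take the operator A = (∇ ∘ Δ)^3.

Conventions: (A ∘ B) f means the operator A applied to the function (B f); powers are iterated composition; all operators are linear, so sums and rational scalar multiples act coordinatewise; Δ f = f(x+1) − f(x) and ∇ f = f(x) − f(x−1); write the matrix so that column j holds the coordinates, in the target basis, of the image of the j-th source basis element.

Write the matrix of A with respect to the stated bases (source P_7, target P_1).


image of 1: 0
image of x: 0
image of x^2: 0
image of x^3: 0
image of x^4: 0
image of x^5: 0
image of x^6: 720
image of x^7: 5040x
each image's coordinates form column j of the matrix

the matrix is [[0, 0, 0, 0, 0, 0, 720, 0]; [0, 0, 0, 0, 0, 0, 0, 5040]] (rows listed top to bottom)


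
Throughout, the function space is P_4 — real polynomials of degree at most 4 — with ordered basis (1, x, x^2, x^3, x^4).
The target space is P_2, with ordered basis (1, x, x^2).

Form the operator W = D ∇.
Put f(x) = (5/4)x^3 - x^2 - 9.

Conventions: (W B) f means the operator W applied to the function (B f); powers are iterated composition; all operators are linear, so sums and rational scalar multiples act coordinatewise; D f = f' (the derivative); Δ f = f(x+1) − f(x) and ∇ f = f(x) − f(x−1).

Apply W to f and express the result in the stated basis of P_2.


the result is g(x) = (15/2)x - 23/4

∇ f = (15/4)x^2 - (23/4)x + 9/4
D ∇ f = (15/2)x - 23/4


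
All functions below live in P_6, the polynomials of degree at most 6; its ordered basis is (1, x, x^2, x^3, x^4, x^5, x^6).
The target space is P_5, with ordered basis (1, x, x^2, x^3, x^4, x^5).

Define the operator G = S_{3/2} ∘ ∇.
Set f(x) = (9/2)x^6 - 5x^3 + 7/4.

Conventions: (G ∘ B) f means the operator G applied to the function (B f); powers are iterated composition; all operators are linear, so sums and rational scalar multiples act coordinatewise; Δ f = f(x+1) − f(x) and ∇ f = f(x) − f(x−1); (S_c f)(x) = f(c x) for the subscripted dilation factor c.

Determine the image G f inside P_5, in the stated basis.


g(x) = (6561/32)x^5 - (10935/32)x^4 + (1215/4)x^3 - (1485/8)x^2 + 63x - 19/2

∇ f = 27x^5 - (135/2)x^4 + 90x^3 - (165/2)x^2 + 42x - 19/2
S_{3/2} ∇ f = (6561/32)x^5 - (10935/32)x^4 + (1215/4)x^3 - (1485/8)x^2 + 63x - 19/2


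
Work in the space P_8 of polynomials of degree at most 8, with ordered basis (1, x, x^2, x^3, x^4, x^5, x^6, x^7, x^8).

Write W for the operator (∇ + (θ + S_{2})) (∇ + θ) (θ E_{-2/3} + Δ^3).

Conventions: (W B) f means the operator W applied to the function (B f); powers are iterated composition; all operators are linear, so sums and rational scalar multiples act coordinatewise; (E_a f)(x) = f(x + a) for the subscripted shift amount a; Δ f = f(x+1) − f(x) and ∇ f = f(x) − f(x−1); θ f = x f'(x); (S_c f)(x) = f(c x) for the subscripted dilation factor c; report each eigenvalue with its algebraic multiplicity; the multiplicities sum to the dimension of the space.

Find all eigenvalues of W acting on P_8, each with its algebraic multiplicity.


λ = 0 (multiplicity 1), λ = 3 (multiplicity 1), λ = 24 (multiplicity 1), λ = 99 (multiplicity 1), λ = 320 (multiplicity 1), λ = 925 (multiplicity 1), λ = 2520 (multiplicity 1), λ = 6615 (multiplicity 1), λ = 16896 (multiplicity 1)

image of 1: 0
image of x: 3x + 2
image of x^2: 24x^2 + 16x - 14/3
image of x^3: 99x^3 + 33x^2 - 72x + 2/3
image of x^4: 320x^4 - 24x^3 - 344x^2 + (2104/9)x + 2492/27
image of x^5: 925x^5 - (1325/3)x^4 - 1060x^3 + (17090/9)x^2 + (27550/27)x + 3340/81
image of x^6: 2520x^6 - 2152x^5 - (7580/3)x^4 + (27280/3)x^3 + (64900/9)x^2 + (51128/9)x + 169942/81
image of x^7: 6615x^7 - 7987x^6 - (14294/3)x^5 + (932575/27)x^4 + (348320/9)x^3 + (1706915/27)x^2 + (8642956/243)x - 83146/729
image of x^8: 16896x^8 - 26128x^7 - (17360/3)x^6 + (3144848/27)x^5 + (14215040/81)x^4 + (11131792/27)x^3 + (78503264/243)x^2 + (59480752/729)x + 53781136/2187
the matrix is upper triangular; its diagonal is (0, 3, 24, 99, 320, 925, 2520, 6615, 16896)
for a triangular matrix the eigenvalues are the diagonal entries, with algebraic multiplicity their repetition count


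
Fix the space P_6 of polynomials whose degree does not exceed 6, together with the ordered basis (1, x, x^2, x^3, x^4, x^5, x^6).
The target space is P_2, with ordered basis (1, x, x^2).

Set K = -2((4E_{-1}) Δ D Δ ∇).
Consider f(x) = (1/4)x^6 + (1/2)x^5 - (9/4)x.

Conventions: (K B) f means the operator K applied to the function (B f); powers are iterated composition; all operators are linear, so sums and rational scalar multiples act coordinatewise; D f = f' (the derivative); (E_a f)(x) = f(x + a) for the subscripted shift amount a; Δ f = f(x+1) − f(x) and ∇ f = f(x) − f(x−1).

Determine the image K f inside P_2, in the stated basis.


∇ f = (3/2)x^5 - (5/4)x^4 + (5/4)x^2 - x - 2
Δ ∇ f = (15/2)x^4 + 10x^3 + (15/2)x^2 + 5x + 1/2
D Δ ∇ f = 30x^3 + 30x^2 + 15x + 5
Δ (D Δ ∇) f = 90x^2 + 150x + 75
E_{-1} Δ (D Δ ∇) f = 90x^2 - 30x + 15
(4E_{-1}) Δ (D Δ ∇) f = 360x^2 - 120x + 60
(-2((4E_{-1}) Δ D Δ ∇)) f = -720x^2 + 240x - 120

g(x) = -720x^2 + 240x - 120
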